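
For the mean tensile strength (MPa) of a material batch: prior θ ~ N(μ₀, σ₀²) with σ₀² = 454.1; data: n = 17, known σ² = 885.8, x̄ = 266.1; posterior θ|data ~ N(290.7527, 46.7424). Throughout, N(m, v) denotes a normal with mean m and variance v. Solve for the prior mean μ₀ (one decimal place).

With known observation variance, the Normal–Normal posterior has precision τ_n = τ₀ + n/σ² and mean μ_n = (τ₀μ₀ + (n/σ²)x̄)/τ_n.
Here τ₀ = 1/454.1 = 0.002202 and τ_data = 17/885.8 = 0.019192, so τ_n = 0.021394.
Rearranging for μ₀: μ₀ = (μ_n·τ_n − τ_data·x̄)/τ₀ = (290.7527·0.021394 − 0.019192·266.1) / 0.002202 = 1.113372/0.002202 ≈ 505.6.

μ₀ = 505.6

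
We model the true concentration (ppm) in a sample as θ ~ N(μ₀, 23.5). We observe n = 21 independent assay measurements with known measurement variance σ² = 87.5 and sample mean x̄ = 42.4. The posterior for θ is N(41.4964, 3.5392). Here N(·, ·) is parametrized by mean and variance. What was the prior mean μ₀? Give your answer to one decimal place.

μ₀ = 36.4

The posterior mean is a precision-weighted average: μ_n = (τ₀μ₀ + τ_data·x̄)/(τ₀+τ_data), with τ₀=1/σ₀² and τ_data=n/σ².
Here τ₀ = 1/23.5 = 0.042553 and τ_data = 21/87.5 = 0.240000, so τ_n = 0.282553.
Rearranging for μ₀: μ₀ = (μ_n·τ_n − τ_data·x̄)/τ₀ = (41.4964·0.282553 − 0.240000·42.4) / 0.042553 = 1.548932/0.042553 ≈ 36.4.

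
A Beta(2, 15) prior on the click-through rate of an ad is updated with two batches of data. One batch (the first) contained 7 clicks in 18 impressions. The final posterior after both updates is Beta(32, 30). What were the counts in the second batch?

Because Beta–binomial updating is additive in the counts, the combined data contributed (α_post−α_prior, β_post−β_prior) successes and failures.
Total across both batches: 32−2=30 clicks, 30−15=15 non-clicks.
Subtract the first batch: 30−7=23 clicks and 15−11=4 non-clicks.

23 clicks and 4 non-clicks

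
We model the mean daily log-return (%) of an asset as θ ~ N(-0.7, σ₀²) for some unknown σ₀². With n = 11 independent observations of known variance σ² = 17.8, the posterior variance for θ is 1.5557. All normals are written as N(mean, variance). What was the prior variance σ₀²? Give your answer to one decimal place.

For the Normal–Normal model with known σ², precisions add: τ_n = τ₀ + n/σ².
So 1/σ₀² = 1/1.5557 − 11/17.8 = 0.642797 − 0.617978 = 0.024819.
Hence σ₀² = 1/0.024819 ≈ 40.3.

σ₀² = 40.3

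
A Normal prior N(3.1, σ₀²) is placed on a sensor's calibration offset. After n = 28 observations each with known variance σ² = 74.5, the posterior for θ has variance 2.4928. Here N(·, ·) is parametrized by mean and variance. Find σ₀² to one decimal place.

σ₀² = 39.5

Posterior precision equals prior precision plus data precision: 1/σ_n² = 1/σ₀² + n/σ².
So 1/σ₀² = 1/2.4928 − 28/74.5 = 0.401155 − 0.375839 = 0.025316.
Hence σ₀² = 1/0.025316 ≈ 39.5.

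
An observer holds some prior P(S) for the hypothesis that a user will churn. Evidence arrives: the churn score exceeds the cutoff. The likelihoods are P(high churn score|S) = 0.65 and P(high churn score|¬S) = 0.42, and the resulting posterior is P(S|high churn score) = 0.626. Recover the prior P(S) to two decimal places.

P(S) = 0.52

Bayes' rule in odds form gives O(S|E) = O(S)·[P(E|S)/P(E|¬S)], hence O(S) = O(S|E)/LR.
Posterior odds = 0.626/(1−0.626) = 1.6738. LR = 0.65/0.42 = 1.5476.
Prior odds = 1.6738/1.5476 = 1.0815, so P(S) = 1.0815/(1+1.0815) ≈ 0.52.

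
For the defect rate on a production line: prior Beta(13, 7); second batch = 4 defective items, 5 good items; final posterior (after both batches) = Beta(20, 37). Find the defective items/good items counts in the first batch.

3 defective items and 25 good items

Sequential conjugate updates are equivalent to a single update on the pooled data, so total successes = posterior α − prior α and total failures = posterior β − prior β.
Total across both batches: 20−13=7 defective items, 37−7=30 good items.
Subtract the second batch: 7−4=3 defective items and 30−5=25 good items.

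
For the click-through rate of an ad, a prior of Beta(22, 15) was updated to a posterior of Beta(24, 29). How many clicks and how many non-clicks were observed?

Beta is conjugate to the binomial likelihood: posterior = Beta(a+s, b+f).
Match parameters: s=24−22=2, f=29−15=14.

2 clicks and 14 non-clicks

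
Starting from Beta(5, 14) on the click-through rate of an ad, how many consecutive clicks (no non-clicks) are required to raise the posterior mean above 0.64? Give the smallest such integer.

After k clicks and 0 non-clicks the posterior is Beta(5+k, 14), with mean (5+k)/(5+14+k).
Set (5+k)/(19+k) > 0.64 and solve: k > (0.64·19 − 5)/(1 − 0.64) = 19.889.
The smallest integer exceeding 19.889 is 20, and checking k=20: (25)/(39) = 0.6410 > 0.64.

k = 20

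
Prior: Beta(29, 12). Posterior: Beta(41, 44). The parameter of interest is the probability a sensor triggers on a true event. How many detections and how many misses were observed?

Beta is conjugate to the binomial likelihood: posterior = Beta(α+s, β+f).
So s = 41 − 29 = 12 and f = 44 − 12 = 32.

12 detections and 32 misses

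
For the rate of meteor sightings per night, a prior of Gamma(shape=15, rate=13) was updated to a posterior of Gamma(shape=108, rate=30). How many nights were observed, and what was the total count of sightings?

n = 17 nights with total 93 sightings

Gamma–Poisson conjugacy: posterior shape = α + Σxᵢ, posterior rate = β + n.
Matching: Σxᵢ = 108 − 15 = 93 and n = 30 − 13 = 17.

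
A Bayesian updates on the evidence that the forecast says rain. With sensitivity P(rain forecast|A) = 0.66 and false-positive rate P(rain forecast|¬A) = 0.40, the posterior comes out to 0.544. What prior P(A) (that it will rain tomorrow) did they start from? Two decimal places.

Bayes' rule in odds form gives O(A|E) = O(A)·[P(E|A)/P(E|¬A)], hence O(A) = O(A|E)/LR.
Posterior odds = 0.544/(1−0.544) = 1.1930. LR = 0.66/0.40 = 1.6500.
Prior odds = 1.1930/1.6500 = 0.7230, so P(A) = 0.7230/(1+0.7230) ≈ 0.42.

P(A) = 0.42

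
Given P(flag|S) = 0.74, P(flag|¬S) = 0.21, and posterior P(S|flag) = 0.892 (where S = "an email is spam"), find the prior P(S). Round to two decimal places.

P(S) = 0.70

Bayes' rule in odds form gives O(S|E) = O(S)·[P(E|S)/P(E|¬S)], hence O(S) = O(S|E)/LR.
Posterior odds = 0.892/(1−0.892) = 8.2593. LR = 0.74/0.21 = 3.5238.
Prior odds = 8.2593/3.5238 = 2.3439, so P(S) = 2.3439/(1+2.3439) ≈ 0.70.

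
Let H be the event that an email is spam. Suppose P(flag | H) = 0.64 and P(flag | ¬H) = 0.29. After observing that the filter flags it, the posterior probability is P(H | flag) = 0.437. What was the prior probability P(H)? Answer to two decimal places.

P(H) = 0.26

Bayes' rule in odds form gives O(H|E) = O(H)·[P(E|H)/P(E|¬H)], hence O(H) = O(H|E)/LR.
Posterior odds = 0.437/(1−0.437) = 0.7762. LR = 0.64/0.29 = 2.2069.
Prior odds = 0.7762/2.2069 = 0.3517, so P(H) = 0.3517/(1+0.3517) ≈ 0.26.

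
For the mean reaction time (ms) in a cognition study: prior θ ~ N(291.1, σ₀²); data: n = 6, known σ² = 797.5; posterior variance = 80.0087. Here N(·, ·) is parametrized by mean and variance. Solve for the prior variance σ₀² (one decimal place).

For the Normal–Normal model with known σ², precisions add: τ_n = τ₀ + n/σ².
So 1/σ₀² = 1/80.0087 − 6/797.5 = 0.012499 − 0.007524 = 0.004975.
Hence σ₀² = 1/0.004975 ≈ 201.0.

σ₀² = 201.0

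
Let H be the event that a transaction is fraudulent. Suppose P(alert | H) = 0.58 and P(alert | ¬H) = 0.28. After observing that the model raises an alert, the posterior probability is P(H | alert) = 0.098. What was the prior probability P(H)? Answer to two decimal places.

In odds form, posterior odds = prior odds × likelihood ratio, so prior odds = posterior odds ÷ LR.
Posterior odds = 0.098/(1−0.098) = 0.1086. LR = 0.58/0.28 = 2.0714.
Prior odds = 0.1086/2.0714 = 0.0524, so P(H) = 0.0524/(1+0.0524) ≈ 0.05.

P(H) = 0.05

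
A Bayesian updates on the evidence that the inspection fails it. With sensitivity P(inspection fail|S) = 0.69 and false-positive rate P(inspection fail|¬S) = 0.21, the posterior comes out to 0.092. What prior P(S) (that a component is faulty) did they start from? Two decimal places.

Bayes' rule in odds form gives O(S|E) = O(S)·[P(E|S)/P(E|¬S)], hence O(S) = O(S|E)/LR.
Posterior odds = 0.092/(1−0.092) = 0.1013. LR = 0.69/0.21 = 3.2857.
Prior odds = 0.1013/3.2857 = 0.0308, so P(S) = 0.0308/(1+0.0308) ≈ 0.03.

P(S) = 0.03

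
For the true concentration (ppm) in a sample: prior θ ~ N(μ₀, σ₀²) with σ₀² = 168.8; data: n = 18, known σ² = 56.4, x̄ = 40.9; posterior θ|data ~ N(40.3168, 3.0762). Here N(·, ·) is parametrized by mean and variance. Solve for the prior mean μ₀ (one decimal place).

The posterior mean is a precision-weighted average: μ_n = (τ₀μ₀ + τ_data·x̄)/(τ₀+τ_data), with τ₀=1/σ₀² and τ_data=n/σ².
Here τ₀ = 1/168.8 = 0.005924 and τ_data = 18/56.4 = 0.319149, so τ_n = 0.325073.
Rearranging for μ₀: μ₀ = (μ_n·τ_n − τ_data·x̄)/τ₀ = (40.3168·0.325073 − 0.319149·40.9) / 0.005924 = 0.052709/0.005924 ≈ 8.9.

μ₀ = 8.9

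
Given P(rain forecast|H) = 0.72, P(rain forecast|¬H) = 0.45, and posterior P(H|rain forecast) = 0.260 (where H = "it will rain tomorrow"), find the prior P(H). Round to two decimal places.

In odds form, posterior odds = prior odds × likelihood ratio, so prior odds = posterior odds ÷ LR.
Posterior odds = 0.260/(1−0.260) = 0.3514. LR = 0.72/0.45 = 1.6000.
Prior odds = 0.3514/1.6000 = 0.2196, so P(H) = 0.2196/(1+0.2196) ≈ 0.18.

P(H) = 0.18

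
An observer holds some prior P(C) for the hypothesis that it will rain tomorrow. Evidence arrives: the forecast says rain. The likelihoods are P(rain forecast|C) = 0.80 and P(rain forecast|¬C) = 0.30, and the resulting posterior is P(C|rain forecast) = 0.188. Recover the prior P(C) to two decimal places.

Bayes' rule in odds form gives O(C|E) = O(C)·[P(E|C)/P(E|¬C)], hence O(C) = O(C|E)/LR.
Posterior odds = 0.188/(1−0.188) = 0.2315. LR = 0.80/0.30 = 2.6667.
Prior odds = 0.2315/2.6667 = 0.0868, so P(C) = 0.0868/(1+0.0868) ≈ 0.08.

P(C) = 0.08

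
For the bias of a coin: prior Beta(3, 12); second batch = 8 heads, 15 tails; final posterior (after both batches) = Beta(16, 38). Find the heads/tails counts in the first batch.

5 heads and 11 tails

Because Beta–binomial updating is additive in the counts, the combined data contributed (α_post−α_prior, β_post−β_prior) successes and failures.
Total across both batches: 16−3=13 heads, 38−12=26 tails.
Subtract the second batch: 13−8=5 heads and 26−15=11 tails.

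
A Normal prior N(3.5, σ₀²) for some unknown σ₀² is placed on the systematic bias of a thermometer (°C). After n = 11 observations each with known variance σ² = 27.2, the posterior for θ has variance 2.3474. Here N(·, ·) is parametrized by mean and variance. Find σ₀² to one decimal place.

Posterior precision equals prior precision plus data precision: 1/σ_n² = 1/σ₀² + n/σ².
So 1/σ₀² = 1/2.3474 − 11/27.2 = 0.426003 − 0.404412 = 0.021591.
Hence σ₀² = 1/0.021591 ≈ 46.3.

σ₀² = 46.3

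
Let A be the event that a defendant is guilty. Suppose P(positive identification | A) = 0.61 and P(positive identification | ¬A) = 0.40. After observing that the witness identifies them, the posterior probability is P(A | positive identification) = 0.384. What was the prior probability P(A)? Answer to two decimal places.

In odds form, posterior odds = prior odds × likelihood ratio, so prior odds = posterior odds ÷ LR.
Posterior odds = 0.384/(1−0.384) = 0.6234. LR = 0.61/0.40 = 1.5250.
Prior odds = 0.6234/1.5250 = 0.4088, so P(A) = 0.4088/(1+0.4088) ≈ 0.29.

P(A) = 0.29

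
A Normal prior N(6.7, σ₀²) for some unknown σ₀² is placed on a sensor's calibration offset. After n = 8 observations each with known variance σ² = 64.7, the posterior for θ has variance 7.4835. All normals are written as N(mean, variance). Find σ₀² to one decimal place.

σ₀² = 100.2

For the Normal–Normal model with known σ², precisions add: τ_n = τ₀ + n/σ².
So 1/σ₀² = 1/7.4835 − 8/64.7 = 0.133627 − 0.123648 = 0.009979.
Hence σ₀² = 1/0.009979 ≈ 100.2.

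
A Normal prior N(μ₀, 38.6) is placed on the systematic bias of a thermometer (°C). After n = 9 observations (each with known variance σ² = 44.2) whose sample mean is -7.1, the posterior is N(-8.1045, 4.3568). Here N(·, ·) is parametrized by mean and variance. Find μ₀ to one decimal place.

μ₀ = -16.0

The posterior mean is a precision-weighted average: μ_n = (τ₀μ₀ + τ_data·x̄)/(τ₀+τ_data), with τ₀=1/σ₀² and τ_data=n/σ².
Here τ₀ = 1/38.6 = 0.025907 and τ_data = 9/44.2 = 0.203620, so τ_n = 0.229527.
Rearranging for μ₀: μ₀ = (μ_n·τ_n − τ_data·x̄)/τ₀ = (-8.1045·0.229527 − 0.203620·-7.1) / 0.025907 = -0.414500/0.025907 ≈ -16.0.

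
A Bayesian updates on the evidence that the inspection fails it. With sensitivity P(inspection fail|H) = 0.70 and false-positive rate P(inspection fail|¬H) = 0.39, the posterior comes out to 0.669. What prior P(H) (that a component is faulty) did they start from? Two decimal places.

In odds form, posterior odds = prior odds × likelihood ratio, so prior odds = posterior odds ÷ LR.
Posterior odds = 0.669/(1−0.669) = 2.0211. LR = 0.70/0.39 = 1.7949.
Prior odds = 2.0211/1.7949 = 1.1260, so P(H) = 1.1260/(1+1.1260) ≈ 0.53.

P(H) = 0.53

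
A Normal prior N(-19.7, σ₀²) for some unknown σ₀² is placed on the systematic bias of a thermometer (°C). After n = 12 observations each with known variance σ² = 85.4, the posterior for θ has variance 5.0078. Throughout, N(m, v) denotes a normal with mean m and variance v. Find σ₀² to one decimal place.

σ₀² = 16.9

Posterior precision equals prior precision plus data precision: 1/σ_n² = 1/σ₀² + n/σ².
So 1/σ₀² = 1/5.0078 − 12/85.4 = 0.199688 − 0.140515 = 0.059173.
Hence σ₀² = 1/0.059173 ≈ 16.9.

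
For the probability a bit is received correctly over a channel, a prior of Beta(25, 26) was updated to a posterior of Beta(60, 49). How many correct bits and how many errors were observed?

35 correct bits and 23 errors

Beta is conjugate to the binomial likelihood: posterior = Beta(α+s, β+f).
So s = 60 − 25 = 35 and f = 49 − 26 = 23.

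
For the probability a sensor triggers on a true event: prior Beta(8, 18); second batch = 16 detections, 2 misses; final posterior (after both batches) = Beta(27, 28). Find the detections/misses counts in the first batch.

Sequential conjugate updates are equivalent to a single update on the pooled data, so total successes = posterior α − prior α and total failures = posterior β − prior β.
Total across both batches: 27−8=19 detections, 28−18=10 misses.
Subtract the second batch: 19−16=3 detections and 10−2=8 misses.

3 detections and 8 misses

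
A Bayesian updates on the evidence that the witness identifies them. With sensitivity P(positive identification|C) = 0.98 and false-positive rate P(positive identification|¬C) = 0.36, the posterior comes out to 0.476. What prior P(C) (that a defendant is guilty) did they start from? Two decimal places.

P(C) = 0.25

Bayes' rule in odds form gives O(C|E) = O(C)·[P(E|C)/P(E|¬C)], hence O(C) = O(C|E)/LR.
Posterior odds = 0.476/(1−0.476) = 0.9084. LR = 0.98/0.36 = 2.7222.
Prior odds = 0.9084/2.7222 = 0.3337, so P(C) = 0.3337/(1+0.3337) ≈ 0.25.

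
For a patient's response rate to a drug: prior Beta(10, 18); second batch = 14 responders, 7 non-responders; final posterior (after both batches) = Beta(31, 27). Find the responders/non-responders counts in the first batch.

7 responders and 2 non-responders

Because Beta–binomial updating is additive in the counts, the combined data contributed (α_post−α_prior, β_post−β_prior) successes and failures.
Total across both batches: 31−10=21 responders, 27−18=9 non-responders.
Subtract the second batch: 21−14=7 responders and 9−7=2 non-responders.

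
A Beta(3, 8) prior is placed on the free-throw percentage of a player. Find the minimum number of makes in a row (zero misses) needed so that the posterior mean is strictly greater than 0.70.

After k makes and 0 misses the posterior is Beta(3+k, 8), with mean (3+k)/(3+8+k).
Set (3+k)/(11+k) > 0.70 and solve: k > (0.70·11 − 3)/(1 − 0.70) = 15.667.
The smallest integer exceeding 15.667 is 16.

k = 16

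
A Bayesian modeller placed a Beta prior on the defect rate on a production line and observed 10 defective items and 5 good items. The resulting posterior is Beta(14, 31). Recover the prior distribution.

Beta(4, 26)

Beta is conjugate to the binomial likelihood: posterior = Beta(a+s, b+f).
Subtract the data counts: 14−10=4, 31−5=26.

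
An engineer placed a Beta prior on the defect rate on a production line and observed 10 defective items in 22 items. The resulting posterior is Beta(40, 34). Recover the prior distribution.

Beta(30, 22)

A Beta(α, β) prior with s successes and f failures in binomial data gives a Beta(α+s, β+f) posterior.
Subtract the data counts: 40−10=30, 34−12=22.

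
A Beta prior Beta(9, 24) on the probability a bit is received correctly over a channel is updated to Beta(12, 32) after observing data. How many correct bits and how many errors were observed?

A Beta(a, b) prior with s successes and f failures in binomial data gives a Beta(a+s, b+f) posterior.
Match parameters: s=12−9=3, f=32−24=8.

3 correct bits and 8 errors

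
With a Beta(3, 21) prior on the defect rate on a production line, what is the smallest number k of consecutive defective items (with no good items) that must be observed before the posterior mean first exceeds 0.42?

k = 13

After k defective items and 0 good items the posterior is Beta(3+k, 21), with mean (3+k)/(3+21+k).
Set (3+k)/(24+k) > 0.42 and solve: k > (0.42·24 − 3)/(1 − 0.42) = 12.207.
The smallest integer exceeding 12.207 is 13, and checking k=13: (16)/(37) = 0.4324 > 0.42.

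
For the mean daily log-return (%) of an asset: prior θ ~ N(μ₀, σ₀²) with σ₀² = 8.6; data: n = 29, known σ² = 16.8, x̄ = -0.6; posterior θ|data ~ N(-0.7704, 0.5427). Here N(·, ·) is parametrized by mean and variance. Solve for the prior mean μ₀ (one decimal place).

The posterior mean is a precision-weighted average: μ_n = (τ₀μ₀ + τ_data·x̄)/(τ₀+τ_data), with τ₀=1/σ₀² and τ_data=n/σ².
Here τ₀ = 1/8.6 = 0.116279 and τ_data = 29/16.8 = 1.726190, so τ_n = 1.842469.
Rearranging for μ₀: μ₀ = (μ_n·τ_n − τ_data·x̄)/τ₀ = (-0.7704·1.842469 − 1.726190·-0.6) / 0.116279 = -0.383724/0.116279 ≈ -3.3.

μ₀ = -3.3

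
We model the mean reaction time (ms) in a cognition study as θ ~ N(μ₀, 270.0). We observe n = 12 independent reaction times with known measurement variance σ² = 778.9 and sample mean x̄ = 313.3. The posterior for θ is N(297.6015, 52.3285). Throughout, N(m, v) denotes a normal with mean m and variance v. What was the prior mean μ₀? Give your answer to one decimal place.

μ₀ = 232.3

With known observation variance, the Normal–Normal posterior has precision τ_n = τ₀ + n/σ² and mean μ_n = (τ₀μ₀ + (n/σ²)x̄)/τ_n.
Here τ₀ = 1/270.0 = 0.003704 and τ_data = 12/778.9 = 0.015406, so τ_n = 0.019110.
Rearranging for μ₀: μ₀ = (μ_n·τ_n − τ_data·x̄)/τ₀ = (297.6015·0.019110 − 0.015406·313.3) / 0.003704 = 0.860465/0.003704 ≈ 232.3.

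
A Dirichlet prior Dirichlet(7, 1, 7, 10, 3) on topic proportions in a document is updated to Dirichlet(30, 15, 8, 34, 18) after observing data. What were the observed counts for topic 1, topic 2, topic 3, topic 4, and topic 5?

counts (23, 14, 1, 24, 15)

For a Dirichlet(α) prior with multinomial counts c, the posterior is Dirichlet(α + c) componentwise.
Counts are posterior − prior componentwise: 30−7=23, 15−1=14, 8−7=1, 34−10=24, 18−3=15.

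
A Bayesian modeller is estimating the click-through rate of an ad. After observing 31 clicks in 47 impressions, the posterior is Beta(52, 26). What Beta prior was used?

Under Beta–binomial conjugacy the posterior parameters are (a+s, b+f).
Subtract the data counts: 52−31=21, 26−16=10.

Beta(21, 10)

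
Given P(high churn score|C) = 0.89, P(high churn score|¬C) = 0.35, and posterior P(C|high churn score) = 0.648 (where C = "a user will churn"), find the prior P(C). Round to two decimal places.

P(C) = 0.42

In odds form, posterior odds = prior odds × likelihood ratio, so prior odds = posterior odds ÷ LR.
Posterior odds = 0.648/(1−0.648) = 1.8409. LR = 0.89/0.35 = 2.5429.
Prior odds = 1.8409/2.5429 = 0.7239, so P(C) = 0.7239/(1+0.7239) ≈ 0.42.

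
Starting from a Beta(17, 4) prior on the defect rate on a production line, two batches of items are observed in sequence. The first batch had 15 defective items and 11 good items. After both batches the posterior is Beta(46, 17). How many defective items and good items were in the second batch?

14 defective items and 2 good items

Sequential conjugate updates are equivalent to a single update on the pooled data, so total successes = posterior α − prior α and total failures = posterior β − prior β.
Total across both batches: 46−17=29 defective items, 17−4=13 good items.
Subtract the first batch: 29−15=14 defective items and 13−11=2 good items.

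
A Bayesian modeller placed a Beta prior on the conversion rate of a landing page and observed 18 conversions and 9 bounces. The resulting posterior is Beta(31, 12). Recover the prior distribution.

Under Beta–binomial conjugacy the posterior parameters are (α+s, β+f).
Subtract the data counts: 31−18=13, 12−9=3.

Beta(13, 3)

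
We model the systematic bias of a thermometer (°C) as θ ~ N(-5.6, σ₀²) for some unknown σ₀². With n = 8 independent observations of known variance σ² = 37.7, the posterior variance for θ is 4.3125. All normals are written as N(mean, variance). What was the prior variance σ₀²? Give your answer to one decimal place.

For the Normal–Normal model with known σ², precisions add: τ_n = τ₀ + n/σ².
So 1/σ₀² = 1/4.3125 − 8/37.7 = 0.231884 − 0.212202 = 0.019682.
Hence σ₀² = 1/0.019682 ≈ 50.8.

σ₀² = 50.8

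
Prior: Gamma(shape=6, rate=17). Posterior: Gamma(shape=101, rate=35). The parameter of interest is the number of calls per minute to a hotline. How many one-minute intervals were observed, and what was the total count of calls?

Gamma–Poisson conjugacy: posterior shape = α + Σxᵢ, posterior rate = β + n.
Matching: Σxᵢ = 101 − 6 = 95 and n = 35 − 17 = 18.

n = 18 one-minute intervals with total 95 calls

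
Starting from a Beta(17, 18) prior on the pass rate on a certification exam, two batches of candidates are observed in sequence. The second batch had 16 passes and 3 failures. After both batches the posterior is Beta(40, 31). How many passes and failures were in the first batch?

7 passes and 10 failures

Because Beta–binomial updating is additive in the counts, the combined data contributed (α_post−α_prior, β_post−β_prior) successes and failures.
Total across both batches: 40−17=23 passes, 31−18=13 failures.
Subtract the second batch: 23−16=7 passes and 13−3=10 failures.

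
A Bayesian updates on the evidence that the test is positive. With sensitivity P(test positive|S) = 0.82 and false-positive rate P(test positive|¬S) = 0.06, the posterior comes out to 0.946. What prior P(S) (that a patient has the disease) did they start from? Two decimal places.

In odds form, posterior odds = prior odds × likelihood ratio, so prior odds = posterior odds ÷ LR.
Posterior odds = 0.946/(1−0.946) = 17.5185. LR = 0.82/0.06 = 13.6667.
Prior odds = 17.5185/13.6667 = 1.2818, so P(S) = 1.2818/(1+1.2818) ≈ 0.56.

P(S) = 0.56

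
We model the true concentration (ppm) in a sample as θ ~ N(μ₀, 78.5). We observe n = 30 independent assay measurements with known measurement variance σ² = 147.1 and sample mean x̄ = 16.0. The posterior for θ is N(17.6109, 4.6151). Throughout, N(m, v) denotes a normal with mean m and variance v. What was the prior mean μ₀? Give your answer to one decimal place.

μ₀ = 43.4

The posterior mean is a precision-weighted average: μ_n = (τ₀μ₀ + τ_data·x̄)/(τ₀+τ_data), with τ₀=1/σ₀² and τ_data=n/σ².
Here τ₀ = 1/78.5 = 0.012739 and τ_data = 30/147.1 = 0.203943, so τ_n = 0.216682.
Rearranging for μ₀: μ₀ = (μ_n·τ_n − τ_data·x̄)/τ₀ = (17.6109·0.216682 − 0.203943·16.0) / 0.012739 = 0.552877/0.012739 ≈ 43.4.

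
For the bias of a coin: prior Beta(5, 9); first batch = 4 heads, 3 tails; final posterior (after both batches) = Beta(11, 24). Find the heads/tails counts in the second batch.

Because Beta–binomial updating is additive in the counts, the combined data contributed (α_post−α_prior, β_post−β_prior) successes and failures.
Total across both batches: 11−5=6 heads, 24−9=15 tails.
Subtract the first batch: 6−4=2 heads and 15−3=12 tails.

2 heads and 12 tails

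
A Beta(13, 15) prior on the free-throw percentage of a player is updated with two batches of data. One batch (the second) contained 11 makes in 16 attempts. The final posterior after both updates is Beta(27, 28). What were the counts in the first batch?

3 makes and 8 misses

Sequential conjugate updates are equivalent to a single update on the pooled data, so total successes = posterior α − prior α and total failures = posterior β − prior β.
Total across both batches: 27−13=14 makes, 28−15=13 misses.
Subtract the second batch: 14−11=3 makes and 13−5=8 misses.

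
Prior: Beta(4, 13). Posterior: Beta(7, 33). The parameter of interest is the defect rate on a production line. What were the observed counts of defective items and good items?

Beta is conjugate to the binomial likelihood: posterior = Beta(α+s, β+f).
Match parameters: s=7−4=3, f=33−13=20.

3 defective items and 20 good items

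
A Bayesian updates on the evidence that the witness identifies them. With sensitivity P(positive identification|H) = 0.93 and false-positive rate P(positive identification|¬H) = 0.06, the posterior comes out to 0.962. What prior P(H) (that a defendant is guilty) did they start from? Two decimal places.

P(H) = 0.62

Bayes' rule in odds form gives O(H|E) = O(H)·[P(E|H)/P(E|¬H)], hence O(H) = O(H|E)/LR.
Posterior odds = 0.962/(1−0.962) = 25.3158. LR = 0.93/0.06 = 15.5000.
Prior odds = 25.3158/15.5000 = 1.6333, so P(H) = 1.6333/(1+1.6333) ≈ 0.62.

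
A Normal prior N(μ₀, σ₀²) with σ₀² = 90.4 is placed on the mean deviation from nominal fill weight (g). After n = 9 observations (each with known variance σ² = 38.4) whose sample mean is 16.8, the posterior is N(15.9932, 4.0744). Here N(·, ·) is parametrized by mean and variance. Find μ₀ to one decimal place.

μ₀ = -1.1

With known observation variance, the Normal–Normal posterior has precision τ_n = τ₀ + n/σ² and mean μ_n = (τ₀μ₀ + (n/σ²)x̄)/τ_n.
Here τ₀ = 1/90.4 = 0.011062 and τ_data = 9/38.4 = 0.234375, so τ_n = 0.245437.
Rearranging for μ₀: μ₀ = (μ_n·τ_n − τ_data·x̄)/τ₀ = (15.9932·0.245437 − 0.234375·16.8) / 0.011062 = -0.012177/0.011062 ≈ -1.1.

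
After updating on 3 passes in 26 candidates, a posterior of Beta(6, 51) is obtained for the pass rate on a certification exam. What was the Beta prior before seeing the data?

Beta(3, 28)

Under Beta–binomial conjugacy the posterior parameters are (a+s, b+f).
Subtract the data counts: 6−3=3, 51−23=28.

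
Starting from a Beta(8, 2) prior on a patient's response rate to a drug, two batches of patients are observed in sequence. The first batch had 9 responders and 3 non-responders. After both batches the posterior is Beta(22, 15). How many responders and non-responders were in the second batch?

5 responders and 10 non-responders

Sequential conjugate updates are equivalent to a single update on the pooled data, so total successes = posterior α − prior α and total failures = posterior β − prior β.
Total across both batches: 22−8=14 responders, 15−2=13 non-responders.
Subtract the first batch: 14−9=5 responders and 13−3=10 non-responders.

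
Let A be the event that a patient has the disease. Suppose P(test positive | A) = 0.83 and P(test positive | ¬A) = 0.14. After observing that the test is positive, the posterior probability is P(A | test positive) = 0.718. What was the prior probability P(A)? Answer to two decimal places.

P(A) = 0.30

In odds form, posterior odds = prior odds × likelihood ratio, so prior odds = posterior odds ÷ LR.
Posterior odds = 0.718/(1−0.718) = 2.5461. LR = 0.83/0.14 = 5.9286.
Prior odds = 2.5461/5.9286 = 0.4295, so P(A) = 0.4295/(1+0.4295) ≈ 0.30.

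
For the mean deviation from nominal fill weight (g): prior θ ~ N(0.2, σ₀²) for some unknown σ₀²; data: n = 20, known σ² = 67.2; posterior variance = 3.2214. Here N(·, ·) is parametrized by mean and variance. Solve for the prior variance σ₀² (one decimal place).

Posterior precision equals prior precision plus data precision: 1/σ_n² = 1/σ₀² + n/σ².
So 1/σ₀² = 1/3.2214 − 20/67.2 = 0.310424 − 0.297619 = 0.012805.
Hence σ₀² = 1/0.012805 ≈ 78.1.

σ₀² = 78.1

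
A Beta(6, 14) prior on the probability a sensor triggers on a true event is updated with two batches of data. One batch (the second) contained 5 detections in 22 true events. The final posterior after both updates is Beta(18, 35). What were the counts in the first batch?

7 detections and 4 misses

Sequential conjugate updates are equivalent to a single update on the pooled data, so total successes = posterior α − prior α and total failures = posterior β − prior β.
Total across both batches: 18−6=12 detections, 35−14=21 misses.
Subtract the second batch: 12−5=7 detections and 21−17=4 misses.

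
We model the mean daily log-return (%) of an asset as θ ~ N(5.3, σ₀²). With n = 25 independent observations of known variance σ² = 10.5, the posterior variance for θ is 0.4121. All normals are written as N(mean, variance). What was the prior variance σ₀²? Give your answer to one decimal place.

Posterior precision equals prior precision plus data precision: 1/σ_n² = 1/σ₀² + n/σ².
So 1/σ₀² = 1/0.4121 − 25/10.5 = 2.426595 − 2.380952 = 0.045643.
Hence σ₀² = 1/0.045643 ≈ 21.9.

σ₀² = 21.9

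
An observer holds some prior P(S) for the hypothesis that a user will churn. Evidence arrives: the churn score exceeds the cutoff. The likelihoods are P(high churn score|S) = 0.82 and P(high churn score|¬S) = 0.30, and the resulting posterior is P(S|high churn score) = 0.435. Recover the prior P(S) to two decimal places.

P(S) = 0.22

Bayes' rule in odds form gives O(S|E) = O(S)·[P(E|S)/P(E|¬S)], hence O(S) = O(S|E)/LR.
Posterior odds = 0.435/(1−0.435) = 0.7699. LR = 0.82/0.30 = 2.7333.
Prior odds = 0.7699/2.7333 = 0.2817, so P(S) = 0.2817/(1+0.2817) ≈ 0.22.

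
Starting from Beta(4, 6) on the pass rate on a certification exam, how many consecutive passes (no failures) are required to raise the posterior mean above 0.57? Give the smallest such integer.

k = 4

After k passes and 0 failures the posterior is Beta(4+k, 6), with mean (4+k)/(4+6+k).
Set (4+k)/(10+k) > 0.57 and solve: k > (0.57·10 − 4)/(1 − 0.57) = 3.953.
The smallest integer exceeding 3.953 is 4, and checking k=4: (8)/(14) = 0.5714 > 0.57.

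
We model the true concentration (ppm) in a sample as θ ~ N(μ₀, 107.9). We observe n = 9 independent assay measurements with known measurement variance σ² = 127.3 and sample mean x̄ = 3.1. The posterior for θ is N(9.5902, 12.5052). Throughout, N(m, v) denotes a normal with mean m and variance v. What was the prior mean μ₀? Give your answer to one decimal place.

μ₀ = 59.1

With known observation variance, the Normal–Normal posterior has precision τ_n = τ₀ + n/σ² and mean μ_n = (τ₀μ₀ + (n/σ²)x̄)/τ_n.
Here τ₀ = 1/107.9 = 0.009268 and τ_data = 9/127.3 = 0.070699, so τ_n = 0.079967.
Rearranging for μ₀: μ₀ = (μ_n·τ_n − τ_data·x̄)/τ₀ = (9.5902·0.079967 − 0.070699·3.1) / 0.009268 = 0.547733/0.009268 ≈ 59.1.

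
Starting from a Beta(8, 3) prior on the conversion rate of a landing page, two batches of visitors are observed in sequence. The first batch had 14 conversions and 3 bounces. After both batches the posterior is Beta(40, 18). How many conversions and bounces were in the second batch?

Sequential conjugate updates are equivalent to a single update on the pooled data, so total successes = posterior α − prior α and total failures = posterior β − prior β.
Total across both batches: 40−8=32 conversions, 18−3=15 bounces.
Subtract the first batch: 32−14=18 conversions and 15−3=12 bounces.

18 conversions and 12 bounces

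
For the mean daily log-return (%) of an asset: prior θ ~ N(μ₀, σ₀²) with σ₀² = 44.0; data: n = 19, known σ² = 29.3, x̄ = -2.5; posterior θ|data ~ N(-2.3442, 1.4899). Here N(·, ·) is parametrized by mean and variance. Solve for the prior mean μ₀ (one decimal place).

μ₀ = 2.1

With known observation variance, the Normal–Normal posterior has precision τ_n = τ₀ + n/σ² and mean μ_n = (τ₀μ₀ + (n/σ²)x̄)/τ_n.
Here τ₀ = 1/44.0 = 0.022727 and τ_data = 19/29.3 = 0.648464, so τ_n = 0.671191.
Rearranging for μ₀: μ₀ = (μ_n·τ_n − τ_data·x̄)/τ₀ = (-2.3442·0.671191 − 0.648464·-2.5) / 0.022727 = 0.047754/0.022727 ≈ 2.1.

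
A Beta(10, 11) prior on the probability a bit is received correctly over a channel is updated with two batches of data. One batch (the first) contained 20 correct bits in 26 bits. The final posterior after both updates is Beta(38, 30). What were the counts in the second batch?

8 correct bits and 13 errors

Because Beta–binomial updating is additive in the counts, the combined data contributed (α_post−α_prior, β_post−β_prior) successes and failures.
Total across both batches: 38−10=28 correct bits, 30−11=19 errors.
Subtract the first batch: 28−20=8 correct bits and 19−6=13 errors.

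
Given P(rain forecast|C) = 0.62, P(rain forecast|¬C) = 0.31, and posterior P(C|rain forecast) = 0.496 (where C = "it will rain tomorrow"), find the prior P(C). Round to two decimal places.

P(C) = 0.33

In odds form, posterior odds = prior odds × likelihood ratio, so prior odds = posterior odds ÷ LR.
Posterior odds = 0.496/(1−0.496) = 0.9841. LR = 0.62/0.31 = 2.0000.
Prior odds = 0.9841/2.0000 = 0.4920, so P(C) = 0.4920/(1+0.4920) ≈ 0.33.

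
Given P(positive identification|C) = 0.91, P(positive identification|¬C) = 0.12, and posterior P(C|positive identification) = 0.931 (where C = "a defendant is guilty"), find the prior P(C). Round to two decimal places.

P(C) = 0.64

In odds form, posterior odds = prior odds × likelihood ratio, so prior odds = posterior odds ÷ LR.
Posterior odds = 0.931/(1−0.931) = 13.4928. LR = 0.91/0.12 = 7.5833.
Prior odds = 13.4928/7.5833 = 1.7793, so P(C) = 1.7793/(1+1.7793) ≈ 0.64.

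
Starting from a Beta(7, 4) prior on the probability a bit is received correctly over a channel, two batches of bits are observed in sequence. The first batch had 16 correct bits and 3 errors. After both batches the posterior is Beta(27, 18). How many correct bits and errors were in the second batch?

4 correct bits and 11 errors

Because Beta–binomial updating is additive in the counts, the combined data contributed (α_post−α_prior, β_post−β_prior) successes and failures.
Total across both batches: 27−7=20 correct bits, 18−4=14 errors.
Subtract the first batch: 20−16=4 correct bits and 14−3=11 errors.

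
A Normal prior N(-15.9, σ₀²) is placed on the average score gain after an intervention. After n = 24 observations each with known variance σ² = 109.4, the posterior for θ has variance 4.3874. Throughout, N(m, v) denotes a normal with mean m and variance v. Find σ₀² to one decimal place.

σ₀² = 117.0

For the Normal–Normal model with known σ², precisions add: τ_n = τ₀ + n/σ².
So 1/σ₀² = 1/4.3874 − 24/109.4 = 0.227925 − 0.219378 = 0.008547.
Hence σ₀² = 1/0.008547 ≈ 117.0.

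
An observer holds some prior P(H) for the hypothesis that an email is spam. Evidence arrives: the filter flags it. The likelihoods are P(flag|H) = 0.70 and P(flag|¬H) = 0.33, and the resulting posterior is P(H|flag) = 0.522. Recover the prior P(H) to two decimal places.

In odds form, posterior odds = prior odds × likelihood ratio, so prior odds = posterior odds ÷ LR.
Posterior odds = 0.522/(1−0.522) = 1.0921. LR = 0.70/0.33 = 2.1212.
Prior odds = 1.0921/2.1212 = 0.5149, so P(H) = 0.5149/(1+0.5149) ≈ 0.34.

P(H) = 0.34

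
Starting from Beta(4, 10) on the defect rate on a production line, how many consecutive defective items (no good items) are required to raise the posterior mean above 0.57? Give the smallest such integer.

After k defective items and 0 good items the posterior is Beta(4+k, 10), with mean (4+k)/(4+10+k).
Set (4+k)/(14+k) > 0.57 and solve: k > (0.57·14 − 4)/(1 − 0.57) = 9.256.
The smallest integer exceeding 9.256 is 10, and checking k=10: (14)/(24) = 0.5833 > 0.57.

k = 10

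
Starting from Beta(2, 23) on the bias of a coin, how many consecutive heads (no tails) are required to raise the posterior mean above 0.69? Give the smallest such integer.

After k heads and 0 tails the posterior is Beta(2+k, 23), with mean (2+k)/(2+23+k).
Set (2+k)/(25+k) > 0.69 and solve: k > (0.69·25 − 2)/(1 − 0.69) = 49.194.
The smallest integer exceeding 49.194 is 50.

k = 50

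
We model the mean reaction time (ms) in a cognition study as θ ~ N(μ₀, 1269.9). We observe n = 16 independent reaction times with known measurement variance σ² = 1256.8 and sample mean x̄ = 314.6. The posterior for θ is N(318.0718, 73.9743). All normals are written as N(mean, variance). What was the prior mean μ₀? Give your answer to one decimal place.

μ₀ = 374.2

The posterior mean is a precision-weighted average: μ_n = (τ₀μ₀ + τ_data·x̄)/(τ₀+τ_data), with τ₀=1/σ₀² and τ_data=n/σ².
Here τ₀ = 1/1269.9 = 0.000787 and τ_data = 16/1256.8 = 0.012731, so τ_n = 0.013518.
Rearranging for μ₀: μ₀ = (μ_n·τ_n − τ_data·x̄)/τ₀ = (318.0718·0.013518 − 0.012731·314.6) / 0.000787 = 0.294522/0.000787 ≈ 374.2.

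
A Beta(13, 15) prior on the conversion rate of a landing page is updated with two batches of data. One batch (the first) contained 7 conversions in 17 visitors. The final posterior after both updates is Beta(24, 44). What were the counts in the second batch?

Because Beta–binomial updating is additive in the counts, the combined data contributed (α_post−α_prior, β_post−β_prior) successes and failures.
Total across both batches: 24−13=11 conversions, 44−15=29 bounces.
Subtract the first batch: 11−7=4 conversions and 29−10=19 bounces.

4 conversions and 19 bounces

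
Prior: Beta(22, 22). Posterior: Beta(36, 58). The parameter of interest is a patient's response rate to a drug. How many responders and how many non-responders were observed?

Under Beta–binomial conjugacy the posterior parameters are (a+s, b+f).
So s = 36 − 22 = 14 and f = 58 − 22 = 36.

14 responders and 36 non-responders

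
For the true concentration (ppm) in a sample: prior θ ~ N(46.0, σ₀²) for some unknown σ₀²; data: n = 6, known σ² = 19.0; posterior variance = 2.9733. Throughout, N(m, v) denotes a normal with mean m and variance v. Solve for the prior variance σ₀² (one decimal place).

For the Normal–Normal model with known σ², precisions add: τ_n = τ₀ + n/σ².
So 1/σ₀² = 1/2.9733 − 6/19.0 = 0.336327 − 0.315789 = 0.020538.
Hence σ₀² = 1/0.020538 ≈ 48.7.

σ₀² = 48.7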